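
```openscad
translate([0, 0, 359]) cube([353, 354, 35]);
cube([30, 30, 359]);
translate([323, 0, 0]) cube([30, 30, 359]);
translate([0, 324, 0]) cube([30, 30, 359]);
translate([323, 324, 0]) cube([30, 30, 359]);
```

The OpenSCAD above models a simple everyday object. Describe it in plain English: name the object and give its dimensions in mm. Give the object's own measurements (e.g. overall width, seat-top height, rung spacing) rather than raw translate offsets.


A four-legged stool. The seat is a 353×354×35 mm slab whose top surface is at z = 394 mm; four square legs, each 30×30 mm in cross-section, run from the floor (z = 0) to the underside of the seat, each flush with a corner of the seat.


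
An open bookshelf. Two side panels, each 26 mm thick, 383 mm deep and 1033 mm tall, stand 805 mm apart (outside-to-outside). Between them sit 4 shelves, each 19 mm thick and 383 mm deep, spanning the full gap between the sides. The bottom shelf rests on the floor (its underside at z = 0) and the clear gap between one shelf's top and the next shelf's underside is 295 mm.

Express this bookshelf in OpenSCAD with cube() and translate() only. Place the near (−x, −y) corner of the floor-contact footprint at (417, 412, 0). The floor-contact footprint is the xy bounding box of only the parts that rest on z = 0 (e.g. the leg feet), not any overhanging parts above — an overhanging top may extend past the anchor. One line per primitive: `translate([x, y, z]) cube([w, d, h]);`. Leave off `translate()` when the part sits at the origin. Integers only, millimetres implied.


translate([417, 412, 0]) cube([26, 383, 1033]);
translate([1196, 412, 0]) cube([26, 383, 1033]);
translate([443, 412, 0]) cube([753, 383, 19]);
translate([443, 412, 314]) cube([753, 383, 19]);
translate([443, 412, 628]) cube([753, 383, 19]);
translate([443, 412, 942]) cube([753, 383, 19]);


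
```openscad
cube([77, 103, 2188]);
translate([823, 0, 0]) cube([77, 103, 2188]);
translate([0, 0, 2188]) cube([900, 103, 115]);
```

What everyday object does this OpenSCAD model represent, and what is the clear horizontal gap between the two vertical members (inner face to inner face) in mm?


A door frame. The clear opening width is 746 mm.

Two 2188 mm tall posts with a header on top — a door frame. The left jamb is 77 mm wide at x = 0; the right jamb starts at x = 823. The clear opening is 823 − 77 = 746 mm.


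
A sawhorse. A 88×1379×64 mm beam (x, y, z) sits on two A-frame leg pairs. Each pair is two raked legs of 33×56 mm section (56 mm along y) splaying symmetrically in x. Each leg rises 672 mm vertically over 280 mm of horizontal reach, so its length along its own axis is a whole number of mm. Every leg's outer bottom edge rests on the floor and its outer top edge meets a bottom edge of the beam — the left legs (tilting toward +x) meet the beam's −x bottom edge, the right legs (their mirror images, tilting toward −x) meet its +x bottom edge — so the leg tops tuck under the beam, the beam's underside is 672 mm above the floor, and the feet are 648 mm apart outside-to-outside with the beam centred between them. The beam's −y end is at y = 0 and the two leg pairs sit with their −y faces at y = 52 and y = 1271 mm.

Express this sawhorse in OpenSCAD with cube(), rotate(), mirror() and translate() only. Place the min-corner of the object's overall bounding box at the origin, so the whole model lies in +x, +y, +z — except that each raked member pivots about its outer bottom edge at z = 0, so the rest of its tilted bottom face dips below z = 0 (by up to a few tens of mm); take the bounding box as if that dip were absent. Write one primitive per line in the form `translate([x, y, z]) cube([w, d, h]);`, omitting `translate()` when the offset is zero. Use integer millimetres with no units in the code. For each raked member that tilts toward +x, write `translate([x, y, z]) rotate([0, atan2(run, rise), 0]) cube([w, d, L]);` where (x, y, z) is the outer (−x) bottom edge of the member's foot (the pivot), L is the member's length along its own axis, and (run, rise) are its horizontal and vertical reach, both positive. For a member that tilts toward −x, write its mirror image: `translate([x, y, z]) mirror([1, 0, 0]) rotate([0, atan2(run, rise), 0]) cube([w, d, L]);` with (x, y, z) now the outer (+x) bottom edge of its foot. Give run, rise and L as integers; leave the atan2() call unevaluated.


translate([280, 0, 672]) cube([88, 1379, 64]);
translate([0, 52, 0]) rotate([0, atan2(280, 672), 0]) cube([33, 56, 728]);
translate([648, 52, 0]) mirror([1, 0, 0]) rotate([0, atan2(280, 672), 0]) cube([33, 56, 728]);
translate([0, 1271, 0]) rotate([0, atan2(280, 672), 0]) cube([33, 56, 728]);
translate([648, 1271, 0]) mirror([1, 0, 0]) rotate([0, atan2(280, 672), 0]) cube([33, 56, 728]);


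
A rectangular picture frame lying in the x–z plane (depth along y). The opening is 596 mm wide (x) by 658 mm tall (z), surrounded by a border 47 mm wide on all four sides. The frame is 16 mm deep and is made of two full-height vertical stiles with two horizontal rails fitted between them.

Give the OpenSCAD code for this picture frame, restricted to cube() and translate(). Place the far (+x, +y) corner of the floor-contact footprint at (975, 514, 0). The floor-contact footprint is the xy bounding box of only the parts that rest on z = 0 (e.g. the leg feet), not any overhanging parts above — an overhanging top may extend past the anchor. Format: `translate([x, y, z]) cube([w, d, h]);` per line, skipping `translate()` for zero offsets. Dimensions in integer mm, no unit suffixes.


translate([285, 498, 0]) cube([47, 16, 752]);
translate([928, 498, 0]) cube([47, 16, 752]);
translate([332, 498, 0]) cube([596, 16, 47]);
translate([332, 498, 705]) cube([596, 16, 47]);


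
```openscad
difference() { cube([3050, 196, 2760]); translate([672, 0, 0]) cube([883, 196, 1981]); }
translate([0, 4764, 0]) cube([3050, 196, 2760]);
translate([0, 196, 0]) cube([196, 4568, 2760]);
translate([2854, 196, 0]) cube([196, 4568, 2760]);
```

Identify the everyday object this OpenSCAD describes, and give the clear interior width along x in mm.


A single room. The interior width is 2658 mm.

Four walls enclosing a rectangle with a door in the front wall — a room. Outside width 3050 minus two 196 mm walls gives 2658 mm.


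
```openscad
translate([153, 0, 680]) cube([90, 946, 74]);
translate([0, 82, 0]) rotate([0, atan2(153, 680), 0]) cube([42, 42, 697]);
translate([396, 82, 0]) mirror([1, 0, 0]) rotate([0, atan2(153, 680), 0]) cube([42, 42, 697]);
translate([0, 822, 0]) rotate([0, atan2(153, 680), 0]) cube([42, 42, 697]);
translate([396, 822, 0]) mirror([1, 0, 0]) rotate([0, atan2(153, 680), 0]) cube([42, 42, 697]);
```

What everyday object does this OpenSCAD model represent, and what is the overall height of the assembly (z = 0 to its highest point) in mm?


A sawhorse. The overall height is 754 mm.

A beam across two mirrored pairs of raked legs — a sawhorse. The beam's underside is at z = 680 (matching the legs' vertical rise in atan2(153, 680)) and the beam is 74 mm tall, so its top is at 680 + 74 = 754 mm. The raked legs top out at the beam's underside, so that is the highest point.


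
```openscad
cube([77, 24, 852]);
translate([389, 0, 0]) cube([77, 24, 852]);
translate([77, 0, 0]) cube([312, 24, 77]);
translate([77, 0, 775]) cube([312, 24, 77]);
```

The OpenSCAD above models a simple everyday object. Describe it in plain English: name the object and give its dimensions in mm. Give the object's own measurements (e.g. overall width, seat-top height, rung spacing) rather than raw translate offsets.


A rectangular picture frame lying in the x–z plane (depth along y). The opening is 312 mm wide (x) by 698 mm tall (z), surrounded by a border 77 mm wide on all four sides. The frame is 24 mm deep and is made of two full-height vertical stiles with two horizontal rails fitted between them.


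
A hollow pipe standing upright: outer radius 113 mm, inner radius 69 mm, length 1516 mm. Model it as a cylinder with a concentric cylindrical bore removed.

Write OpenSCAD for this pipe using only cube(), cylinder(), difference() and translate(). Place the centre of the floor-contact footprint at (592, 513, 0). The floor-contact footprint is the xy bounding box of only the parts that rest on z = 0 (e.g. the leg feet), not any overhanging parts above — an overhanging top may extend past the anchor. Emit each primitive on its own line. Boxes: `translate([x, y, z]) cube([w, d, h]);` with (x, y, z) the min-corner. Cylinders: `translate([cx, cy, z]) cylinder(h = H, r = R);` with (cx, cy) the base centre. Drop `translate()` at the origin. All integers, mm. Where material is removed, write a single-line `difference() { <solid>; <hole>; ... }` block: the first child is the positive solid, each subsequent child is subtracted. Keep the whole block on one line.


difference() { translate([592, 513, 0]) cylinder(h = 1516, r = 113); translate([592, 513, 0]) cylinder(h = 1516, r = 69); }


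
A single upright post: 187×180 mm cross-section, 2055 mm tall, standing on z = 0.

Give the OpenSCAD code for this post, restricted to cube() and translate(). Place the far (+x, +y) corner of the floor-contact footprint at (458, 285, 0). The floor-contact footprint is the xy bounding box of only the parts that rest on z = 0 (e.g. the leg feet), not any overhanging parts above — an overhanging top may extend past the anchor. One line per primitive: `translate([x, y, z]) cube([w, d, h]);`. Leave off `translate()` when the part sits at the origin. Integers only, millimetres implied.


translate([271, 105, 0]) cube([187, 180, 2055]);


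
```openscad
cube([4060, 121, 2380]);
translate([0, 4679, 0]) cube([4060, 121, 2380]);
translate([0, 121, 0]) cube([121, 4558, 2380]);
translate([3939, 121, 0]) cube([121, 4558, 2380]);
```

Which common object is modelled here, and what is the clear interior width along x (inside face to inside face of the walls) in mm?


A house (or room) frame. The interior width is 3818 mm.

Four 2380 mm walls enclosing a rectangle with no floor or roof — a room or house frame. Outside width is 4060 mm and wall thickness is 121 mm, so the interior width is 4060 − 2 × 121 = 3818 mm.


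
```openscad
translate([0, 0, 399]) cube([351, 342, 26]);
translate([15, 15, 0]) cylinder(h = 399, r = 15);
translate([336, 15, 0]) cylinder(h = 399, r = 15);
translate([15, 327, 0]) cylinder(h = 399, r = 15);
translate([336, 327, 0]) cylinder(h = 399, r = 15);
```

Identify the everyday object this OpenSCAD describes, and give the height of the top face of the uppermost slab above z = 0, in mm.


A stool. The seat height is 425 mm.

A 351×342×26 slab at z = 399 on four corner cylinders — a stool. The seat top is 399 + 26 = 425 mm.


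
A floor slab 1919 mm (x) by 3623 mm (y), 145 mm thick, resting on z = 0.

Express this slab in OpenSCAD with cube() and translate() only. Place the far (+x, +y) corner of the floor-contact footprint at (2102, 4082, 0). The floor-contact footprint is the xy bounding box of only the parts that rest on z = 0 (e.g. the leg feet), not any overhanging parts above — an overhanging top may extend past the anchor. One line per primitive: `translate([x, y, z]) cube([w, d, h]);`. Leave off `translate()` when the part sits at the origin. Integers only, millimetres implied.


translate([183, 459, 0]) cube([1919, 3623, 145]);


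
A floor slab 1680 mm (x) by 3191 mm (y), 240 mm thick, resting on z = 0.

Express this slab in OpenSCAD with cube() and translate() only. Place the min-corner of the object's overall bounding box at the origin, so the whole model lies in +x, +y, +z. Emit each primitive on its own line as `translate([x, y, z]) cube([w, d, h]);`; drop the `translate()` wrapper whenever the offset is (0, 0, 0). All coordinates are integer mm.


cube([1680, 3191, 240]);


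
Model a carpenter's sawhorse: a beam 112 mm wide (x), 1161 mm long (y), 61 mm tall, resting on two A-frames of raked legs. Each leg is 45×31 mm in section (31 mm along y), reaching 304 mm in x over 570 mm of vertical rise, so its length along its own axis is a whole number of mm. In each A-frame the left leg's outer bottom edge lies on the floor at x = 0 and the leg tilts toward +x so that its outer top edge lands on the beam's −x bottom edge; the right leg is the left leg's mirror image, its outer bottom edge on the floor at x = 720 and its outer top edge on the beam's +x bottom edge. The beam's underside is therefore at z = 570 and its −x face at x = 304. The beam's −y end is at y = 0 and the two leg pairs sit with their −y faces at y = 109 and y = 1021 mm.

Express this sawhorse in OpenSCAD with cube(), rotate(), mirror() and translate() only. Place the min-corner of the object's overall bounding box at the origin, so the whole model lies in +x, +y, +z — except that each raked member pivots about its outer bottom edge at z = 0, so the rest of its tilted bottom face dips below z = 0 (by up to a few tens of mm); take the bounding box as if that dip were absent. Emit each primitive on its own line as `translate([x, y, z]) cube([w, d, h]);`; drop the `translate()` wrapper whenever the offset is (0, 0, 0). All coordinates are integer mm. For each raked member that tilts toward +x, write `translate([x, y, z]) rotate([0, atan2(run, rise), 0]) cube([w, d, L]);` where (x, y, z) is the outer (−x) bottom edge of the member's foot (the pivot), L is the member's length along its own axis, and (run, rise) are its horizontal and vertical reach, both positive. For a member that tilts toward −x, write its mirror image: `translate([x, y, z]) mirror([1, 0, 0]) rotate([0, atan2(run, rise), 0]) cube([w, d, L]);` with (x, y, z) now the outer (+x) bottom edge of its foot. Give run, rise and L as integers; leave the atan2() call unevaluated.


// leg length = √(304² + 570²) = 646
// right-leg outer foot x = 2·304 + 112 = 720
// beam min-corner = (304, 0, 570)
translate([304, 0, 570]) cube([112, 1161, 61]);
translate([0, 109, 0]) rotate([0, atan2(304, 570), 0]) cube([45, 31, 646]);
translate([720, 109, 0]) mirror([1, 0, 0]) rotate([0, atan2(304, 570), 0]) cube([45, 31, 646]);
translate([0, 1021, 0]) rotate([0, atan2(304, 570), 0]) cube([45, 31, 646]);
translate([720, 1021, 0]) mirror([1, 0, 0]) rotate([0, atan2(304, 570), 0]) cube([45, 31, 646]);


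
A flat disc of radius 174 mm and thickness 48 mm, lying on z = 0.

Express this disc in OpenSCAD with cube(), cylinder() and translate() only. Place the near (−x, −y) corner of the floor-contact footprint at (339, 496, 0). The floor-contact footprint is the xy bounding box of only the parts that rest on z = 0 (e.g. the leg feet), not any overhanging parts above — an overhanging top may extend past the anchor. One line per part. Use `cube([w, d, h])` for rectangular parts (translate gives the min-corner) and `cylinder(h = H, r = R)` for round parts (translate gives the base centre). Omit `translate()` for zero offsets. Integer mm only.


translate([513, 670, 0]) cylinder(h = 48, r = 174);


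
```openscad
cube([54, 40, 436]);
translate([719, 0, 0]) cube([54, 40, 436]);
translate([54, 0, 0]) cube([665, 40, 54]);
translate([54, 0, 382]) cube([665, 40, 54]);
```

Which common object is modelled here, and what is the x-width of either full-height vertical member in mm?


A picture frame. The border width is 54 mm.

Four thin pieces enclosing a rectangular opening — a picture frame. The two full-height stiles are 436 mm tall; the top rail sits at z = 382 and is 54 mm tall, so the border above the opening is 436 − 382 = 54 mm, matching the stile x-width.


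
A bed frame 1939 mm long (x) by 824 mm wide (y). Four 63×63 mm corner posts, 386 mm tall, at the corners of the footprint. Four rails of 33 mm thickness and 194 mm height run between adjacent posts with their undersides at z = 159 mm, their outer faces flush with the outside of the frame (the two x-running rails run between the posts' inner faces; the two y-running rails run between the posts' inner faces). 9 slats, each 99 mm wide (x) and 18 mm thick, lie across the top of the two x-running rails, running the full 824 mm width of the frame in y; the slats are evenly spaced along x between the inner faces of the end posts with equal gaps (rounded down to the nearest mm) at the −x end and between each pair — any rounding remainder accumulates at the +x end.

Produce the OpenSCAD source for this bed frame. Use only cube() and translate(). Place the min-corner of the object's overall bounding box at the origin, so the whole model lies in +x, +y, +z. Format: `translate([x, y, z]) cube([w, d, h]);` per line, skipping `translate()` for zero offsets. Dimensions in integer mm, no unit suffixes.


cube([63, 63, 386]);
translate([0, 761, 0]) cube([63, 63, 386]);
translate([1876, 0, 0]) cube([63, 63, 386]);
translate([1876, 761, 0]) cube([63, 63, 386]);
translate([63, 0, 159]) cube([1813, 33, 194]);
translate([63, 791, 159]) cube([1813, 33, 194]);
translate([0, 63, 159]) cube([33, 698, 194]);
translate([1906, 63, 159]) cube([33, 698, 194]);
translate([155, 0, 353]) cube([99, 824, 18]);
translate([346, 0, 353]) cube([99, 824, 18]);
translate([537, 0, 353]) cube([99, 824, 18]);
translate([728, 0, 353]) cube([99, 824, 18]);
translate([919, 0, 353]) cube([99, 824, 18]);
translate([1110, 0, 353]) cube([99, 824, 18]);
translate([1301, 0, 353]) cube([99, 824, 18]);
translate([1492, 0, 353]) cube([99, 824, 18]);
translate([1683, 0, 353]) cube([99, 824, 18]);


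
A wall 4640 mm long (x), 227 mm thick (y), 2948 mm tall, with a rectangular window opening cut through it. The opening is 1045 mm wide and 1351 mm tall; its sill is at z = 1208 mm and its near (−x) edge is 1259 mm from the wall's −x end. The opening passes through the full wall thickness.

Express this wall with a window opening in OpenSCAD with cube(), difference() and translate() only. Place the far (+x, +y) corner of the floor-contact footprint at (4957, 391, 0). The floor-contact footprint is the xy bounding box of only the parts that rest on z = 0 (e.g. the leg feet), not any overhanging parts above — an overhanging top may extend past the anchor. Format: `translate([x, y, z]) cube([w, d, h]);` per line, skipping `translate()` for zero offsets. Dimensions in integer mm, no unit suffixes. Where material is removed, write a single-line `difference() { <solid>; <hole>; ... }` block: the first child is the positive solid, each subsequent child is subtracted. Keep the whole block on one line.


difference() { translate([317, 164, 0]) cube([4640, 227, 2948]); translate([1576, 164, 1208]) cube([1045, 227, 1351]); }


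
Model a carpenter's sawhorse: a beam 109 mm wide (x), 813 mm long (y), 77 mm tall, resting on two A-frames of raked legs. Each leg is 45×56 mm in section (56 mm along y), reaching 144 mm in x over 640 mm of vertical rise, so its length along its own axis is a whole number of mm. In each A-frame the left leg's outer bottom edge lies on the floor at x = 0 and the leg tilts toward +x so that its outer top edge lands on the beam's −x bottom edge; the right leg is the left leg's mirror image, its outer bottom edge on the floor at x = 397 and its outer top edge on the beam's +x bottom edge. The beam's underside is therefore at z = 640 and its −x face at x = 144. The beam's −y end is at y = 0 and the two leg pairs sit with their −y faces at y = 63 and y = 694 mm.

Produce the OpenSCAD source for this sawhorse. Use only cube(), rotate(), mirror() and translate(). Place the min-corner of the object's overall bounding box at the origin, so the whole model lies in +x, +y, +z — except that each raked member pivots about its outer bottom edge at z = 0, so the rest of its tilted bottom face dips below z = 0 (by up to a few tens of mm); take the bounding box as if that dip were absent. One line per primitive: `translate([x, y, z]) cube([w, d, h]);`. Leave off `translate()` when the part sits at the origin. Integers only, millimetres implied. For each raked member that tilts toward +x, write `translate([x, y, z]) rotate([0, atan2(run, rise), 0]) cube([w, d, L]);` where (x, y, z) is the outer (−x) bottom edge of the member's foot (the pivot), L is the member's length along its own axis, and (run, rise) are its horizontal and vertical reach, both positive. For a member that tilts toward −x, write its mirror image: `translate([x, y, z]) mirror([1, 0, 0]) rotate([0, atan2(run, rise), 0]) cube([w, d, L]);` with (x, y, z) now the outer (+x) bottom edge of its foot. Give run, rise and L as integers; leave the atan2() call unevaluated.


translate([144, 0, 640]) cube([109, 813, 77]);
translate([0, 63, 0]) rotate([0, atan2(144, 640), 0]) cube([45, 56, 656]);
translate([397, 63, 0]) mirror([1, 0, 0]) rotate([0, atan2(144, 640), 0]) cube([45, 56, 656]);
translate([0, 694, 0]) rotate([0, atan2(144, 640), 0]) cube([45, 56, 656]);
translate([397, 694, 0]) mirror([1, 0, 0]) rotate([0, atan2(144, 640), 0]) cube([45, 56, 656]);


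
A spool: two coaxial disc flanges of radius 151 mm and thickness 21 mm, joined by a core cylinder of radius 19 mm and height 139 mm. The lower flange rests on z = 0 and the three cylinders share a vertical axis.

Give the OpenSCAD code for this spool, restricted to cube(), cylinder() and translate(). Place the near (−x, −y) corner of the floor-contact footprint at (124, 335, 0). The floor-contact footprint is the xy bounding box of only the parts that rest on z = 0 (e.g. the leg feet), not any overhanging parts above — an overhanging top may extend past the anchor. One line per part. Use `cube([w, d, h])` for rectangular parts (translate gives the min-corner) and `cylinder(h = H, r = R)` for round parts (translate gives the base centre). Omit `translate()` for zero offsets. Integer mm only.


translate([275, 486, 0]) cylinder(h = 21, r = 151);
translate([275, 486, 21]) cylinder(h = 139, r = 19);
translate([275, 486, 160]) cylinder(h = 21, r = 151);


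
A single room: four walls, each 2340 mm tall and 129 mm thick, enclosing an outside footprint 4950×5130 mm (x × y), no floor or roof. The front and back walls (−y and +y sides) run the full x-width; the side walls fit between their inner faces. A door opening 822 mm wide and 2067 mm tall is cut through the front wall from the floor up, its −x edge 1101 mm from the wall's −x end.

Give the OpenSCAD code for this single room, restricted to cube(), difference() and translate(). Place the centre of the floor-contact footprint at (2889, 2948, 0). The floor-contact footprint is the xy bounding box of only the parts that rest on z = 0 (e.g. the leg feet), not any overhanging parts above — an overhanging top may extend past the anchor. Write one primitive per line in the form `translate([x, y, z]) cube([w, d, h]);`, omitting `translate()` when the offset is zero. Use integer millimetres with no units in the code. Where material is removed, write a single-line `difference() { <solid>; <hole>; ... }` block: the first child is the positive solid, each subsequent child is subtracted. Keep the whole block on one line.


difference() { translate([414, 383, 0]) cube([4950, 129, 2340]); translate([1515, 383, 0]) cube([822, 129, 2067]); }
translate([414, 5384, 0]) cube([4950, 129, 2340]);
translate([414, 512, 0]) cube([129, 4872, 2340]);
translate([5235, 512, 0]) cube([129, 4872, 2340]);


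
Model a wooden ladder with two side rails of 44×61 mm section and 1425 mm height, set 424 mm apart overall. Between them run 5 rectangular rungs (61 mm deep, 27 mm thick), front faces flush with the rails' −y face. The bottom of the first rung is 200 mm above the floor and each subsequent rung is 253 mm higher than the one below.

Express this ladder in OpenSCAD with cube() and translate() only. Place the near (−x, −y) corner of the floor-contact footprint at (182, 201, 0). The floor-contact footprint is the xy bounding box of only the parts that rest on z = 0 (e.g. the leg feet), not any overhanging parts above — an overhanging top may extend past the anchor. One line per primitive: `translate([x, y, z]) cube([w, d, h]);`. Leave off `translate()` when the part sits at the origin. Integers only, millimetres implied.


translate([182, 201, 0]) cube([44, 61, 1425]);
translate([562, 201, 0]) cube([44, 61, 1425]);
translate([226, 201, 200]) cube([336, 61, 27]);
translate([226, 201, 453]) cube([336, 61, 27]);
translate([226, 201, 706]) cube([336, 61, 27]);
translate([226, 201, 959]) cube([336, 61, 27]);
translate([226, 201, 1212]) cube([336, 61, 27]);


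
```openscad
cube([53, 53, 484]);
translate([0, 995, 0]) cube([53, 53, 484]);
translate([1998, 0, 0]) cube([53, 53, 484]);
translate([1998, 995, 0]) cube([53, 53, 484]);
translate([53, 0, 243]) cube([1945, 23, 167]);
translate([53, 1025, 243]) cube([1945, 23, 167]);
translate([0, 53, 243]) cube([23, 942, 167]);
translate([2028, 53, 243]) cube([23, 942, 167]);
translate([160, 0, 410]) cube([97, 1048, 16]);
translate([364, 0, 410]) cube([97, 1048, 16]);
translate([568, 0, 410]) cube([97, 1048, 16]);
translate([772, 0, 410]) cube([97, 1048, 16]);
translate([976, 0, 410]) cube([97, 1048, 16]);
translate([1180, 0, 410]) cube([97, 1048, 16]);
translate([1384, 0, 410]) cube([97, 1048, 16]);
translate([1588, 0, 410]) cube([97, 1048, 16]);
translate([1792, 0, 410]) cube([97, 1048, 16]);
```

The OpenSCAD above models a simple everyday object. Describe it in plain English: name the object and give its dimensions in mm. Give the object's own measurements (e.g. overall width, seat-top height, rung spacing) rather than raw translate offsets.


A bed frame 2051 mm long (x) by 1048 mm wide (y). Four 53×53 mm corner posts, 484 mm tall, at the corners of the footprint. Four rails of 23 mm thickness and 167 mm height run between adjacent posts with their undersides at z = 243 mm, their outer faces flush with the outside of the frame (the two x-running rails run between the posts' inner faces; the two y-running rails run between the posts' inner faces). 9 slats, each 97 mm wide (x) and 16 mm thick, lie across the top of the two x-running rails, running the full 1048 mm width of the frame in y; along x they sit between the end posts with a 107 mm gap after the −x posts and between neighbouring slats, leaving 109 mm before the +x posts.


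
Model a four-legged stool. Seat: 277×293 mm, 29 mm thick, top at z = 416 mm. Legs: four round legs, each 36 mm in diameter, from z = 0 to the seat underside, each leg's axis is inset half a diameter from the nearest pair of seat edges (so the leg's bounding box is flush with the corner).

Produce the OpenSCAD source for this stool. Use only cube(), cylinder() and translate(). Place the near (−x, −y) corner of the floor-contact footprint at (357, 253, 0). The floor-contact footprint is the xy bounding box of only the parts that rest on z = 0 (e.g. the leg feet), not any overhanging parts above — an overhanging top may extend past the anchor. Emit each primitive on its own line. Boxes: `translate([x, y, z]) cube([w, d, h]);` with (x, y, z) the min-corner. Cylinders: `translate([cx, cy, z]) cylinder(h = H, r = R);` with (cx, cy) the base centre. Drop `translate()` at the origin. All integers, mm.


translate([357, 253, 387]) cube([277, 293, 29]);
translate([375, 271, 0]) cylinder(h = 387, r = 18);
translate([616, 271, 0]) cylinder(h = 387, r = 18);
translate([375, 528, 0]) cylinder(h = 387, r = 18);
translate([616, 528, 0]) cylinder(h = 387, r = 18);


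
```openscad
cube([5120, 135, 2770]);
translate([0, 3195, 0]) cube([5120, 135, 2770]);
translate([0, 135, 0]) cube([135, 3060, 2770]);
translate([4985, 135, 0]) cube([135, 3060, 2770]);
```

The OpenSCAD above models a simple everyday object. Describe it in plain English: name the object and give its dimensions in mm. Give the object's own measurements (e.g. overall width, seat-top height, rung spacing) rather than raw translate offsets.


The wall frame of a small rectangular building: four walls, each 2770 mm tall and 135 mm thick, enclosing a footprint 5120 mm (x) by 3330 mm (y) outside-to-outside, with no floor or roof. The front and back walls (the −y and +y sides) span the full width; the two side walls fit between them.


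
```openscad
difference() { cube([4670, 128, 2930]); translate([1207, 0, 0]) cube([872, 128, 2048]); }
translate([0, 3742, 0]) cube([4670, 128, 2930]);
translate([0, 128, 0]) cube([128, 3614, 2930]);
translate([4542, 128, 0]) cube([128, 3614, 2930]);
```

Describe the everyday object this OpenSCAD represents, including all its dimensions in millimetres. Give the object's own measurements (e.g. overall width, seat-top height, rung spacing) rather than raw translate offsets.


A single room: four walls, each 2930 mm tall and 128 mm thick, enclosing an outside footprint 4670×3870 mm (x × y), no floor or roof. The front and back walls (−y and +y sides) run the full x-width; the side walls fit between their inner faces. A door opening 872 mm wide and 2048 mm tall is cut through the front wall from the floor up, its −x edge 1207 mm from the wall's −x end.


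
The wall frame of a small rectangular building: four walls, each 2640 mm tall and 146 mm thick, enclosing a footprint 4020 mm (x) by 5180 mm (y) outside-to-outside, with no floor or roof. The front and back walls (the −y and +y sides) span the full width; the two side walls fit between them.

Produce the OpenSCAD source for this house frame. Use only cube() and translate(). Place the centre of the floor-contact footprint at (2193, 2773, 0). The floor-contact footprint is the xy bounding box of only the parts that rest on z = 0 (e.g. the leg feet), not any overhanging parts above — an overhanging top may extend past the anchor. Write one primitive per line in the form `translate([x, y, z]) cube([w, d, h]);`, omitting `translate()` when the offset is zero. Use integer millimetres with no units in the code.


translate([183, 183, 0]) cube([4020, 146, 2640]);
translate([183, 5217, 0]) cube([4020, 146, 2640]);
translate([183, 329, 0]) cube([146, 4888, 2640]);
translate([4057, 329, 0]) cube([146, 4888, 2640]);


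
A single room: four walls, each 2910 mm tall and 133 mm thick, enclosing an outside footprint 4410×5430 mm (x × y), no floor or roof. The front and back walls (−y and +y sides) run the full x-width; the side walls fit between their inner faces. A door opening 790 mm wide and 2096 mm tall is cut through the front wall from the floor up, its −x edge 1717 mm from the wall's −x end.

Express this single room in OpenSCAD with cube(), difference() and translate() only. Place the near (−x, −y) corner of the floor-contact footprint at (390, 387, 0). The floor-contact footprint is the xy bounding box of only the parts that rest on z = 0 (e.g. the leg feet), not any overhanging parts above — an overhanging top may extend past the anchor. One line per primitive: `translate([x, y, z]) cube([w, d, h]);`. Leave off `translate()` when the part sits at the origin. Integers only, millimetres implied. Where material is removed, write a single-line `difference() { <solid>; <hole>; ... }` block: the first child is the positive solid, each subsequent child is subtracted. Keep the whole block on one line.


difference() { translate([390, 387, 0]) cube([4410, 133, 2910]); translate([2107, 387, 0]) cube([790, 133, 2096]); }
translate([390, 5684, 0]) cube([4410, 133, 2910]);
translate([390, 520, 0]) cube([133, 5164, 2910]);
translate([4667, 520, 0]) cube([133, 5164, 2910]);


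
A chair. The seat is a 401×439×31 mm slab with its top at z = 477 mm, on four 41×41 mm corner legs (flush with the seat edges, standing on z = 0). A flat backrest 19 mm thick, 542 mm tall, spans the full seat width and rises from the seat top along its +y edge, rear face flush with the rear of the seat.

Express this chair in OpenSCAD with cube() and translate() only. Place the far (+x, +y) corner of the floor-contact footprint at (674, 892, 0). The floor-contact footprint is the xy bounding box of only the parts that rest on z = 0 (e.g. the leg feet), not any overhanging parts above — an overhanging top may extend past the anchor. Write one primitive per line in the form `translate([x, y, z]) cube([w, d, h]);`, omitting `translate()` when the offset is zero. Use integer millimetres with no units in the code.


translate([273, 453, 446]) cube([401, 439, 31]);
translate([273, 453, 0]) cube([41, 41, 446]);
translate([633, 453, 0]) cube([41, 41, 446]);
translate([273, 851, 0]) cube([41, 41, 446]);
translate([633, 851, 0]) cube([41, 41, 446]);
translate([273, 873, 477]) cube([401, 19, 542]);


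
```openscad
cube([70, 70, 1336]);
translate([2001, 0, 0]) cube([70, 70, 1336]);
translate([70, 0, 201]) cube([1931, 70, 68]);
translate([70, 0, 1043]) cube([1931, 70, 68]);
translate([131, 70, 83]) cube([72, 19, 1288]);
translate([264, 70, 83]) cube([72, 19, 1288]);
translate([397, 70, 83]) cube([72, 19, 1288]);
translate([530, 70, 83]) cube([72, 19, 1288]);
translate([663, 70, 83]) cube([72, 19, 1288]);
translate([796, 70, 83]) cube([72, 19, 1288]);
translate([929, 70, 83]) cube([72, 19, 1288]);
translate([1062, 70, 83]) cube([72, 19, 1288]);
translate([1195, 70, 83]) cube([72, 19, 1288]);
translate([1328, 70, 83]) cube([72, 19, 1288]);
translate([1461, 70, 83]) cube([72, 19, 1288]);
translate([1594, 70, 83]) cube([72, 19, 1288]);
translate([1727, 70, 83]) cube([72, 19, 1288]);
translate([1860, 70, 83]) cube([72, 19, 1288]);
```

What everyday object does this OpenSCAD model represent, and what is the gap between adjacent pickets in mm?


A fence section. The picket gap is 61 mm.

Two posts, two rails, 14 pickets — a fence section. Span 1931 mm holds 14 pickets of 72 mm with 15 equal gaps: ⌊(1931 − 14·72) / 15⌋ = 61 mm.


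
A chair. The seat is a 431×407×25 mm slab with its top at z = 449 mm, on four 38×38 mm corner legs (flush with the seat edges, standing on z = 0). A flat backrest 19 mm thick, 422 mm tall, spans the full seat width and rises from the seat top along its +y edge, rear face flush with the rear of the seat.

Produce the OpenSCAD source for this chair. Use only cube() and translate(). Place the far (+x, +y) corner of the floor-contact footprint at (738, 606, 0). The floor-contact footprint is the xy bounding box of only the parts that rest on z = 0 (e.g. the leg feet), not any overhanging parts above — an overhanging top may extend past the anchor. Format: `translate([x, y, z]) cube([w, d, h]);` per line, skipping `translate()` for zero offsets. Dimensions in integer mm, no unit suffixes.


translate([307, 199, 424]) cube([431, 407, 25]);
translate([307, 199, 0]) cube([38, 38, 424]);
translate([700, 199, 0]) cube([38, 38, 424]);
translate([307, 568, 0]) cube([38, 38, 424]);
translate([700, 568, 0]) cube([38, 38, 424]);
translate([307, 587, 449]) cube([431, 19, 422]);


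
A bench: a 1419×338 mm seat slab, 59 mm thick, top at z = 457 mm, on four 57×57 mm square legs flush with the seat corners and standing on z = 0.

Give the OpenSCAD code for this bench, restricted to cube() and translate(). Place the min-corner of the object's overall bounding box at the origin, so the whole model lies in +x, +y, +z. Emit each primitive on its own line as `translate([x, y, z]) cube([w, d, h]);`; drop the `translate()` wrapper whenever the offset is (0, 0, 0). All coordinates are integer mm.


// leg_h = 457 − 59 = 398
translate([0, 0, 398]) cube([1419, 338, 59]);
cube([57, 57, 398]);
translate([0, 281, 0]) cube([57, 57, 398]);
translate([1362, 0, 0]) cube([57, 57, 398]);
translate([1362, 281, 0]) cube([57, 57, 398]);


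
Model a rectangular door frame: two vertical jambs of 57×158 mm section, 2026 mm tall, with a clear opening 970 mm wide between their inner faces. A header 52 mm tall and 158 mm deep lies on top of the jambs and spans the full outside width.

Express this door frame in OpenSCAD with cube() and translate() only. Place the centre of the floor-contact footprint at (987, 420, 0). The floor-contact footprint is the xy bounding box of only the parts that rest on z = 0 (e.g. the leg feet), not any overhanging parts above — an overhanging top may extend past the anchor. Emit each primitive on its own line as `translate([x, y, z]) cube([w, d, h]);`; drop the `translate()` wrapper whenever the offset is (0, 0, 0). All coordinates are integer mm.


translate([445, 341, 0]) cube([57, 158, 2026]);
translate([1472, 341, 0]) cube([57, 158, 2026]);
translate([445, 341, 2026]) cube([1084, 158, 52]);


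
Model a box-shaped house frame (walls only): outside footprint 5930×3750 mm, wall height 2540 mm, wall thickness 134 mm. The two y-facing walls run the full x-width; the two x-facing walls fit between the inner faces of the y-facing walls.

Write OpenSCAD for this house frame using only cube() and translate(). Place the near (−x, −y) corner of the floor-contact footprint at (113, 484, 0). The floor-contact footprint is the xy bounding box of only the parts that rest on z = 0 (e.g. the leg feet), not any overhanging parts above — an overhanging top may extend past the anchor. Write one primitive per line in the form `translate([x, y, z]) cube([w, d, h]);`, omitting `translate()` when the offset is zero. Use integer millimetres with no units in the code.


translate([113, 484, 0]) cube([5930, 134, 2540]);
translate([113, 4100, 0]) cube([5930, 134, 2540]);
translate([113, 618, 0]) cube([134, 3482, 2540]);
translate([5909, 618, 0]) cube([134, 3482, 2540]);


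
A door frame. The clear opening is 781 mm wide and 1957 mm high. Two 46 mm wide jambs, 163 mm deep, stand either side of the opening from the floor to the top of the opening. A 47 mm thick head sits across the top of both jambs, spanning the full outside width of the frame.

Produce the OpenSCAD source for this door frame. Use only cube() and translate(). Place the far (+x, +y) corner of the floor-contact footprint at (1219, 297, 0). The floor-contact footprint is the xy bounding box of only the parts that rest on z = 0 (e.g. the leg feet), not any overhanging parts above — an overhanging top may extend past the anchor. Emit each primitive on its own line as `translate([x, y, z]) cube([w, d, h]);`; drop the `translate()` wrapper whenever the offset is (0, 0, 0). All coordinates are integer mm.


translate([346, 134, 0]) cube([46, 163, 1957]);
translate([1173, 134, 0]) cube([46, 163, 1957]);
translate([346, 134, 1957]) cube([873, 163, 47]);


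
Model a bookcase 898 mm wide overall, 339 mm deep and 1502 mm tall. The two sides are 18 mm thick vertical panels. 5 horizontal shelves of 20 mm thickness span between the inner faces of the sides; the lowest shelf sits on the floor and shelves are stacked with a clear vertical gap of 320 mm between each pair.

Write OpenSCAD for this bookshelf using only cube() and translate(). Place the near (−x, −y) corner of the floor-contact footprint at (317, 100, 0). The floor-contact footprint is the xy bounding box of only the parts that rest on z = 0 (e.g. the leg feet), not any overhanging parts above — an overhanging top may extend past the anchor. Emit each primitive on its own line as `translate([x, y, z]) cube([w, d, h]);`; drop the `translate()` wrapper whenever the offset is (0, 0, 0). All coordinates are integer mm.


translate([317, 100, 0]) cube([18, 339, 1502]);
translate([1197, 100, 0]) cube([18, 339, 1502]);
translate([335, 100, 0]) cube([862, 339, 20]);
translate([335, 100, 340]) cube([862, 339, 20]);
translate([335, 100, 680]) cube([862, 339, 20]);
translate([335, 100, 1020]) cube([862, 339, 20]);
translate([335, 100, 1360]) cube([862, 339, 20]);


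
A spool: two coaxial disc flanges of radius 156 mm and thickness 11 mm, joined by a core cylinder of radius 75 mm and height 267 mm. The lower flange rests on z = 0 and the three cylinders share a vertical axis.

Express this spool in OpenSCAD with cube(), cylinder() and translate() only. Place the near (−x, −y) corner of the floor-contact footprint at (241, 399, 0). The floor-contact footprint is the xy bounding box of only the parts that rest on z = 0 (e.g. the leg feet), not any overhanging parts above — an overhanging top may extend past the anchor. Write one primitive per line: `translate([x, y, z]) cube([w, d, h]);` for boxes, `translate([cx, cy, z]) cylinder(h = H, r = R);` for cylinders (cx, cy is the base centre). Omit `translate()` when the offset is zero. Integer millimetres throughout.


translate([397, 555, 0]) cylinder(h = 11, r = 156);
translate([397, 555, 11]) cylinder(h = 267, r = 75);
translate([397, 555, 278]) cylinder(h = 11, r = 156);
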